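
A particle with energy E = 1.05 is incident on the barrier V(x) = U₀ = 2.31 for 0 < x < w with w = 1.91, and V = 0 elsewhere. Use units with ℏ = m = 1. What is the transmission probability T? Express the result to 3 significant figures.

Since E < U₀ the interior solution is evanescent with decay constant κ = √(2m(U₀ − E))/ℏ = 1.587.
κw = 3.032, sinh(κw) = 10.35.
The exact tunnelling result is T⁻¹ = 1 + U₀² sinh²(κw) / [4E(U₀ − E)] = 108.9, so T = 0.00918.

T = 0.00918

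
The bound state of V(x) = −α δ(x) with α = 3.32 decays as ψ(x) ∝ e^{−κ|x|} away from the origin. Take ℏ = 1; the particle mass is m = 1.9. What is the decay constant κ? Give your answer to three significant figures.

κ = 6.31

Integrating the TISE across x = 0 gives the cusp condition ψ'(0⁺) − ψ'(0⁻) = −(2mα/ℏ²)ψ(0).
With ψ ∝ e^{−κ|x|} this yields −2κ = −2mα/ℏ², so κ = mα/ℏ² = 6.308.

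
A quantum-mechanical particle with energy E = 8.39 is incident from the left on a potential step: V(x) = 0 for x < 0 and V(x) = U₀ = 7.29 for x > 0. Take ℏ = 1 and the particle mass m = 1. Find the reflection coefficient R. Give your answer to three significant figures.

The wavenumbers are k₁ = √(2mE)/ℏ = 4.096 on the left and k₂ = √(2m(E − U₀))/ℏ = 1.483 on the right.
Continuity of ψ and ψ′ at the step yields the reflection amplitude r = (k₁ − k₂)/(k₁ + k₂) = 0.4683; thus R = |r|² = 0.2193, T = 0.7807.

R = 0.219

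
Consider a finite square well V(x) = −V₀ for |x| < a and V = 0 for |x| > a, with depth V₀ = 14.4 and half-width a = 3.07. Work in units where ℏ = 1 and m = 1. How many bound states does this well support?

Define the well-strength parameter z₀ = (a/ℏ)√(2mV₀) = 3.07 × √(2·1·14.4) = 16.48.
The even/odd transcendental equations gain one root per π/2 in z₀, giving N = 1 + ⌊2z₀/π⌋ = 1 + ⌊10.49⌋ = 11.

N = 11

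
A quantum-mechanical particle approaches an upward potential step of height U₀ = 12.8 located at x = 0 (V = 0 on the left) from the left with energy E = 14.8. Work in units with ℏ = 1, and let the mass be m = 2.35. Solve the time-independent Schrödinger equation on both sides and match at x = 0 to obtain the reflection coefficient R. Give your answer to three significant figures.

The wavenumbers are k₁ = √(2mE)/ℏ = 8.340 on the left and k₂ = √(2m(E − U₀))/ℏ = 3.066 on the right.
Matching ψ and ψ′ at x = 0 gives r = (k₁ − k₂)/(k₁ + k₂), so R = r² = 0.2138 and T = 1 − R = 0.7862.

R = 0.214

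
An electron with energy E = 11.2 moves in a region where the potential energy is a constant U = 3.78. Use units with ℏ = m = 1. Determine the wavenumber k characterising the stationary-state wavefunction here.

With E > U the solution is oscillatory, ψ ∝ e^{±ikx} with k = √(2m(E − U))/ℏ.
k = √(2 × 1 × 7.42) = 3.852.

k = 3.85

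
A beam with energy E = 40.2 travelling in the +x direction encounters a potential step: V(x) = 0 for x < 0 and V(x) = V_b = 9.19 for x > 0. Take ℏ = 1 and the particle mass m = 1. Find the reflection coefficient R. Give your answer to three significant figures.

The wavenumbers are k₁ = √(2mE)/ℏ = 8.967 on the left and k₂ = √(2m(E − V_b))/ℏ = 7.875 on the right.
Continuity of ψ and ψ′ at the step yields the reflection amplitude r = (k₁ − k₂)/(k₁ + k₂) = 0.06480; thus R = |r|² = 0.004199, T = 0.9958.

R = 0.00420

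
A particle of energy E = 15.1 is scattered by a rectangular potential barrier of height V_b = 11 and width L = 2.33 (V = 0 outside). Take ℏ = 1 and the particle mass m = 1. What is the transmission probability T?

T = 0.934

E > V_b: inside the barrier k₂ = √(2m(E − V_b))/ℏ = 2.864, k₂L = 6.672.
Matching at both interfaces gives T⁻¹ = 1 + V_b² sin²(k₂L) / [4E(E − V_b)] = 1.070, hence T = 0.934.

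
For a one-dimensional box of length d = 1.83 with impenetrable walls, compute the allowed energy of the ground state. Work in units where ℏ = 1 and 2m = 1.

Requiring ψ(0) = ψ(d) = 0 quantises k = nπ/d, hence E_n = ℏ²k²/2m = n²π²ℏ²/(2md²).
E_1 = 1² × π² / (2 × 0.5 × 1.83²) = 2.947.

E = 2.95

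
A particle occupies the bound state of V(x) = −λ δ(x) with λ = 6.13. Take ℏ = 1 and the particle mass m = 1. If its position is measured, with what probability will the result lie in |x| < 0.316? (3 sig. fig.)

P = 0.979

The normalised bound state is ψ = √κ e^{−κ|x|} with κ = mλ/ℏ² = 6.130.
P(|x| < d) = ∫_{−d}^{d} κ e^{−2κ|x|} dx = 1 − e^{−2κd} = 1 − e^{−3.874} = 0.9792.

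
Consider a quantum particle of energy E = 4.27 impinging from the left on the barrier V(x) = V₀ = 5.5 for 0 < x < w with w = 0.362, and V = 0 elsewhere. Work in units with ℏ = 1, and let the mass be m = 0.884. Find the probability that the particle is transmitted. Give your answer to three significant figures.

E < V₀: inside the barrier ψ ∝ e^{±κx} with κ = √(2m(V₀ − E))/ℏ = 1.475.
κw = 0.5338, sinh(κw) = 0.5595.
The exact tunnelling result is T⁻¹ = 1 + V₀² sinh²(κw) / [4E(V₀ − E)] = 1.451, so T = 0.689.

T = 0.689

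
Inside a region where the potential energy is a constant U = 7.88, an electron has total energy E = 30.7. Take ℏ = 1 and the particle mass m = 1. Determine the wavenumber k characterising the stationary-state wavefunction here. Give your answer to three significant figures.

With E > U the solution is oscillatory, ψ ∝ e^{±ikx} with k = √(2m(E − U))/ℏ.
k = √(2 × 1 × 22.82) = 6.756.

k = 6.76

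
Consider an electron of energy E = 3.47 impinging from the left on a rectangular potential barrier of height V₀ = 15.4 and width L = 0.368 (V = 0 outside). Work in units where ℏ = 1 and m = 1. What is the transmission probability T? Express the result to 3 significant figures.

E < V₀: inside the barrier ψ ∝ e^{±κx} with κ = √(2m(V₀ − E))/ℏ = 4.885.
κL = 1.798, sinh(κL) = 2.935.
Matching ψ, ψ′ at both faces gives T = [1 + V₀² sinh²(κL) / (4E(V₀ − E))]⁻¹ = 1/13.33 = 0.0750.

T = 0.0750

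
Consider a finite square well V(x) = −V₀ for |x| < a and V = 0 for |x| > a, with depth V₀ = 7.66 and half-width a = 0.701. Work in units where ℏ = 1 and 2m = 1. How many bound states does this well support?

N = 2

Define the well-strength parameter z₀ = (a/ℏ)√(2mV₀) = 0.701 × √(2·0.5·7.66) = 1.940.
A new bound state (alternating even/odd) appears each time z₀ passes a multiple of π/2, so N = ⌊2z₀/π⌋ + 1 = ⌊1.235⌋ + 1 = 2.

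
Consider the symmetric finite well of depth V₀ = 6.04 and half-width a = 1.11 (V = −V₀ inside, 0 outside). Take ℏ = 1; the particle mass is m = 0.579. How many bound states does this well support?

Define the well-strength parameter z₀ = (a/ℏ)√(2mV₀) = 1.11 × √(2·0.579·6.04) = 2.936.
The even/odd transcendental equations gain one root per π/2 in z₀, giving N = 1 + ⌊2z₀/π⌋ = 1 + ⌊1.869⌋ = 2.

N = 2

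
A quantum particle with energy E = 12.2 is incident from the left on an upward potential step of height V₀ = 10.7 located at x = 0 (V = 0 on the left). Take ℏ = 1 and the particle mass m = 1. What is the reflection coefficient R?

R = 0.231

The wavenumbers are k₁ = √(2mE)/ℏ = 4.940 on the left and k₂ = √(2m(E − V₀))/ℏ = 1.732 on the right.
Matching ψ and ψ′ at x = 0 gives r = (k₁ − k₂)/(k₁ + k₂), so R = r² = 0.2311 and T = 1 − R = 0.7689.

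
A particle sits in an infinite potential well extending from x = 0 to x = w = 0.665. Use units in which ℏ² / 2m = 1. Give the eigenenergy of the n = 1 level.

E = 22.3

Requiring ψ(0) = ψ(w) = 0 quantises k = nπ/w, hence E_n = ℏ²k²/2m = n²π²ℏ²/(2mw²).
E_1 = 1² × π² / (2 × 0.5 × 0.665²) = 22.32.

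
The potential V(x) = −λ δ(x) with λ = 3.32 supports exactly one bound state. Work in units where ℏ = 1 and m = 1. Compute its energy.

The bound state is ψ(x) = √κ e^{−κ|x|}. The derivative jump ψ'(0⁺) − ψ'(0⁻) = −(2mλ/ℏ²)ψ(0) fixes κ = mλ/ℏ² = 3.320.
Then E = −ℏ²κ²/(2m) = −mλ²/(2ℏ²) = -5.511.

E = -5.51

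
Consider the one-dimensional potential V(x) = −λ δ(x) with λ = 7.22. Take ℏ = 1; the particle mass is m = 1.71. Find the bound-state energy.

E = -44.6

For x ≠ 0 the bound state is ψ ∝ e^{−κ|x|}; integrating the TISE across the delta gives the cusp condition 2κ = 2mλ/ℏ², so κ = 12.35.
Then E = −ℏ²κ²/(2m) = −mλ²/(2ℏ²) = -44.57.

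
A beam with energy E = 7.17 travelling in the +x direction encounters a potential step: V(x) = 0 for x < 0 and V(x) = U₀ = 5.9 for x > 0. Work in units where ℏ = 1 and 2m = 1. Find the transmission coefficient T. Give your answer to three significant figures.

T = 0.834

On each side the TISE gives plane waves with k = √(2m(E − V))/ℏ: k₁ = √(2·½·7.17) = 2.678, k₂ = √(2·½·1.27) = 1.127.
Continuity of ψ and ψ′ at the step yields the reflection amplitude r = (k₁ − k₂)/(k₁ + k₂) = 0.4076; thus R = |r|² = 0.1661, T = 0.8339.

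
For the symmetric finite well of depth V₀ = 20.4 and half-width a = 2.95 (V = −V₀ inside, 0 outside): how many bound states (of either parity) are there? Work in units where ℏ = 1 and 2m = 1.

Define the well-strength parameter z₀ = (a/ℏ)√(2mV₀) = 2.95 × √(2·0.5·20.4) = 13.32.
The even/odd transcendental equations gain one root per π/2 in z₀, giving N = 1 + ⌊2z₀/π⌋ = 1 + ⌊8.482⌋ = 9.

N = 9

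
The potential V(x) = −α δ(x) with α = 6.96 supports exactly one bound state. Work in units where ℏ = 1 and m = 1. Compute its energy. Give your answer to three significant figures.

For x ≠ 0 the bound state is ψ ∝ e^{−κ|x|}; integrating the TISE across the delta gives the cusp condition 2κ = 2mα/ℏ², so κ = 6.960.
Then E = −ℏ²κ²/(2m) = −mα²/(2ℏ²) = -24.22.

E = -24.2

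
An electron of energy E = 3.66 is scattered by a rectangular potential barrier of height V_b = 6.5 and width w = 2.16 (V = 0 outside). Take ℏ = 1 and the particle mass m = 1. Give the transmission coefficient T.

E < V_b: inside the barrier ψ ∝ e^{±κx} with κ = √(2m(V_b − E))/ℏ = 2.383.
κw = 5.148, sinh(κw) = 86.03.
The exact tunnelling result is T⁻¹ = 1 + V_b² sinh²(κw) / [4E(V_b − E)] = 7522, so T = 0.000133.

T = 0.000133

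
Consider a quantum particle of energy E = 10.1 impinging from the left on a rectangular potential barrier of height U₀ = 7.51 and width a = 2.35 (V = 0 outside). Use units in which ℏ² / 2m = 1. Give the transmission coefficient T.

T = 0.839

E > U₀: inside the barrier k₂ = √(2m(E − U₀))/ℏ = 1.609, k₂a = 3.782.
T = [1 + U₀² sin²(k₂a) / (4E(E − U₀))]⁻¹ = 1/1.192 = 0.839.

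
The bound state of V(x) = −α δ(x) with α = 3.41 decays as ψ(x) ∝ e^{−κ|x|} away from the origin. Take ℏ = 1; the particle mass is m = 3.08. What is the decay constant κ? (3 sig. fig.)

Integrating the TISE across x = 0 gives the cusp condition ψ'(0⁺) − ψ'(0⁻) = −(2mα/ℏ²)ψ(0).
With ψ ∝ e^{−κ|x|} this yields −2κ = −2mα/ℏ², so κ = mα/ℏ² = 10.50.

κ = 10.5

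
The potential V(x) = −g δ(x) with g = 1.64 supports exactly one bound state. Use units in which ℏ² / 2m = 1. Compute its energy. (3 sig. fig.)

The bound state is ψ(x) = √κ e^{−κ|x|}. The derivative jump ψ'(0⁺) − ψ'(0⁻) = −(2mg/ℏ²)ψ(0) fixes κ = mg/ℏ² = 0.8200.
Then E = −ℏ²κ²/(2m) = −mg²/(2ℏ²) = -0.6724.

E = -0.672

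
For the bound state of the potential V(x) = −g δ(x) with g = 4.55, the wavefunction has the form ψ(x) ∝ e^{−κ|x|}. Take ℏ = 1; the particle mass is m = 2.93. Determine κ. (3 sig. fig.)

Integrating the TISE across x = 0 gives the cusp condition ψ'(0⁺) − ψ'(0⁻) = −(2mg/ℏ²)ψ(0).
With ψ ∝ e^{−κ|x|} this yields −2κ = −2mg/ℏ², so κ = mg/ℏ² = 13.33.

κ = 13.3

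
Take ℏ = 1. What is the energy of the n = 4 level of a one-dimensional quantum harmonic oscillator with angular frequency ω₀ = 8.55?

Using E_n = (n + ½)ℏω₀: E_4 = 4.5 × 8.55 = 38.48.

E = 38.5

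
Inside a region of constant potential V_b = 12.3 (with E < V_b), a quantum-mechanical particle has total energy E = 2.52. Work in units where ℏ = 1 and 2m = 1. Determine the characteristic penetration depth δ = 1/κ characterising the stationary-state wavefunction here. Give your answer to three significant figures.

δ = 0.320

Since E < V_b the TISE in this region is ψ'' = κ²ψ with κ = √(2m(V_b − E))/ℏ.
κ = √(2 × 0.5 × 9.78) = 3.127. The penetration depth is δ = 1/κ = 0.320.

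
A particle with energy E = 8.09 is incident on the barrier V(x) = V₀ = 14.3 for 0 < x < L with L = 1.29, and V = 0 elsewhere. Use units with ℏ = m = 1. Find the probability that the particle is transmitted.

T = 0.000442

E < V₀: inside the barrier ψ ∝ e^{±κx} with κ = √(2m(V₀ − E))/ℏ = 3.524.
κL = 4.546, sinh(κL) = 47.13.
The exact tunnelling result is T⁻¹ = 1 + V₀² sinh²(κL) / [4E(V₀ − E)] = 2262, so T = 0.000442.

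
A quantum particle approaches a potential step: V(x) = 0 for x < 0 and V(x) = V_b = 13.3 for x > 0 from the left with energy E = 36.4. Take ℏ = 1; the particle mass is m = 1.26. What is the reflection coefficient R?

R = 0.0128

On each side the TISE gives plane waves with k = √(2m(E − V))/ℏ: k₁ = √(2·1.26·36.4) = 9.577, k₂ = √(2·1.26·23.1) = 7.630.
Matching ψ and ψ′ at x = 0 gives r = (k₁ − k₂)/(k₁ + k₂), so R = r² = 0.01281 and T = 1 − R = 0.9872.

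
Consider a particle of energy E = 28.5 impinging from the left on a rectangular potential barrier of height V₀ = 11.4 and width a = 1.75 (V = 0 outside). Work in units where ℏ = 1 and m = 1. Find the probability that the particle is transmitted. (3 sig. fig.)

Above the barrier the interior wavenumber is k₂ = √(2m(E − V₀))/ℏ = 5.848, giving phase k₂a = 10.23.
T = [1 + V₀² sin²(k₂a) / (4E(E − V₀))]⁻¹ = 1/1.035 = 0.966.

T = 0.966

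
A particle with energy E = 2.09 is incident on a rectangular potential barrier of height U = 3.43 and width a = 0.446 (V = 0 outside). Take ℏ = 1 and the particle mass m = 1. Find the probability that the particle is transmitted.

E < U: inside the barrier ψ ∝ e^{±κx} with κ = √(2m(U − E))/ℏ = 1.637.
κa = 0.7301, sinh(κa) = 0.7968.
Matching ψ, ψ′ at both faces gives T = [1 + U² sinh²(κa) / (4E(U − E))]⁻¹ = 1/1.667 = 0.600.

T = 0.600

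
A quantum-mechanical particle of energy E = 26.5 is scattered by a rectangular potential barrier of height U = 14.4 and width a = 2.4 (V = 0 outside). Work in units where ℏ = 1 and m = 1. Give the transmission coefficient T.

Above the barrier the interior wavenumber is k₂ = √(2m(E − U))/ℏ = 4.919, giving phase k₂a = 11.81.
Matching at both interfaces gives T⁻¹ = 1 + U² sin²(k₂a) / [4E(E − U)] = 1.077, hence T = 0.929.

T = 0.929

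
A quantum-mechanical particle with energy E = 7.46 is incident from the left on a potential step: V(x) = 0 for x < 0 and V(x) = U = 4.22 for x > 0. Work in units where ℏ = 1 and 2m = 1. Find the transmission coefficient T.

The wavenumbers are k₁ = √(2mE)/ℏ = 2.731 on the left and k₂ = √(2m(E − U))/ℏ = 1.800 on the right.
Matching ψ and ψ′ at x = 0 gives r = (k₁ − k₂)/(k₁ + k₂), so R = r² = 0.04224 and T = 1 − R = 0.9578.

T = 0.958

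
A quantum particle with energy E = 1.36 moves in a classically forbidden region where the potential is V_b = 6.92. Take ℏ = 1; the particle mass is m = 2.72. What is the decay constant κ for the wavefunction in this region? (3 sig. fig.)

κ = 5.50

Since E < V_b the TISE in this region is ψ'' = κ²ψ with κ = √(2m(V_b − E))/ℏ.
κ = √(2 × 2.72 × 5.56) = 5.500.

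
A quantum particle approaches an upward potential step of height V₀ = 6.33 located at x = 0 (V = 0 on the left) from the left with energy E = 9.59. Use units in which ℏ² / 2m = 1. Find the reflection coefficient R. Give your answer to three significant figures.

R = 0.0694

On each side the TISE gives plane waves with k = √(2m(E − V))/ℏ: k₁ = √(2·½·9.59) = 3.097, k₂ = √(2·½·3.26) = 1.806.
Continuity of ψ and ψ′ at the step yields the reflection amplitude r = (k₁ − k₂)/(k₁ + k₂) = 0.2634; thus R = |r|² = 0.06937, T = 0.9306.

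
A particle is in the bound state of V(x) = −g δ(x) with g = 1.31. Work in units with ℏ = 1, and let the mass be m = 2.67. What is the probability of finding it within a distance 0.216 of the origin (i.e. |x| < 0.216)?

P = 0.779

The normalised bound state is ψ = √κ e^{−κ|x|} with κ = mg/ℏ² = 3.498.
P(|x| < d) = ∫_{−d}^{d} κ e^{−2κ|x|} dx = 1 − e^{−2κd} = 1 − e^{−1.511} = 0.7793.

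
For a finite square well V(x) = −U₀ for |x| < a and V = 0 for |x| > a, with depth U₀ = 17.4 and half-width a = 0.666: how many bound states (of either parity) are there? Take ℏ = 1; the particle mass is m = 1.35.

N = 3

Define the well-strength parameter z₀ = (a/ℏ)√(2mU₀) = 0.666 × √(2·1.35·17.4) = 4.565.
A new bound state (alternating even/odd) appears each time z₀ passes a multiple of π/2, so N = ⌊2z₀/π⌋ + 1 = ⌊2.906⌋ + 1 = 3.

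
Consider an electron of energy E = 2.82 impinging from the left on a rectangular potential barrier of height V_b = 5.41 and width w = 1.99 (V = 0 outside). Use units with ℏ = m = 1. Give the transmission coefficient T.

E < V_b: inside the barrier ψ ∝ e^{±κx} with κ = √(2m(V_b − E))/ℏ = 2.276.
κw = 4.529, sinh(κw) = 46.34.
Matching ψ, ψ′ at both faces gives T = [1 + V_b² sinh²(κw) / (4E(V_b − E))]⁻¹ = 1/2152 = 0.000465.

T = 0.000465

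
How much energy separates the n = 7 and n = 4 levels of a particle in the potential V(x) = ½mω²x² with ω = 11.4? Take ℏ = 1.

ΔE = 34.2

E_n = ℏω(n + ½), so ΔE = (7 − 4) ℏω = 3 × 11.4 = 34.20.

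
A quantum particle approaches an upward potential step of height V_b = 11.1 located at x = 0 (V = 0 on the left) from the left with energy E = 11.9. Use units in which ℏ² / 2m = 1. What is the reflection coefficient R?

The wavenumbers are k₁ = √(2mE)/ℏ = 3.450 on the left and k₂ = √(2m(E − V_b))/ℏ = 0.8944 on the right.
Continuity of ψ and ψ′ at the step yields the reflection amplitude r = (k₁ − k₂)/(k₁ + k₂) = 0.5882; thus R = |r|² = 0.3460, T = 0.6540.

R = 0.346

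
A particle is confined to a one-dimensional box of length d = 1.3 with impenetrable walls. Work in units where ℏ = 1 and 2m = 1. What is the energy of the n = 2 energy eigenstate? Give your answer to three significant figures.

Requiring ψ(0) = ψ(d) = 0 quantises k = nπ/d, hence E_n = ℏ²k²/2m = n²π²ℏ²/(2md²).
E_2 = 2² × π² / (2 × 0.5 × 1.3²) = 23.36.

E = 23.4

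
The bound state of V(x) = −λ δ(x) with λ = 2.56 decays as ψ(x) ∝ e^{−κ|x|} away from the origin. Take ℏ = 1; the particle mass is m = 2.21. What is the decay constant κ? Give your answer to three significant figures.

Integrate −(ℏ²/2m)ψ'' − λδ(x)ψ = Eψ from −ε to +ε: the ψ'' term gives ψ'(0⁺) − ψ'(0⁻) and the δ term gives −(2mλ/ℏ²)ψ(0).
With ψ ∝ e^{−κ|x|} this yields −2κ = −2mλ/ℏ², so κ = mλ/ℏ² = 5.658.

κ = 5.66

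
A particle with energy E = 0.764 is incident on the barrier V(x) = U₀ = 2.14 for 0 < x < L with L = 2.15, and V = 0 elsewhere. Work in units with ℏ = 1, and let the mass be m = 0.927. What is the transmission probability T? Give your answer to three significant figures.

T = 0.00382

Since E < U₀ the interior solution is evanescent with decay constant κ = √(2m(U₀ − E))/ℏ = 1.597.
κL = 3.434, sinh(κL) = 15.48.
Matching ψ, ψ′ at both faces gives T = [1 + U₀² sinh²(κL) / (4E(U₀ − E))]⁻¹ = 1/262.1 = 0.00382.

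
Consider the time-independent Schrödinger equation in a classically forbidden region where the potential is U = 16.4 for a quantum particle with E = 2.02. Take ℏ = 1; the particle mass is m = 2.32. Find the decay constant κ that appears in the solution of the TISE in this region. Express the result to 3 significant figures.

κ = 8.17

Since E < U the TISE in this region is ψ'' = κ²ψ with κ = √(2m(U − E))/ℏ.
κ = √(2 × 2.32 × 14.38) = 8.168.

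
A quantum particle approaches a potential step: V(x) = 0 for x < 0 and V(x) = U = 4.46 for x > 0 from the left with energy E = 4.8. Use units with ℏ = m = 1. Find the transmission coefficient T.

On each side the TISE gives plane waves with k = √(2m(E − V))/ℏ: k₁ = √(2·1·4.8) = 3.098, k₂ = √(2·1·0.34) = 0.8246.
Continuity of ψ and ψ′ at the step yields the reflection amplitude r = (k₁ − k₂)/(k₁ + k₂) = 0.5796; thus R = |r|² = 0.3359, T = 0.6641.

T = 0.664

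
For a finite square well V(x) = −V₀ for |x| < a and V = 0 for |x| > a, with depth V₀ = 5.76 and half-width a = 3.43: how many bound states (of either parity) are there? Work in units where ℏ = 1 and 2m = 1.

Define the well-strength parameter z₀ = (a/ℏ)√(2mV₀) = 3.43 × √(2·0.5·5.76) = 8.232.
The even/odd transcendental equations gain one root per π/2 in z₀, giving N = 1 + ⌊2z₀/π⌋ = 1 + ⌊5.241⌋ = 6.

N = 6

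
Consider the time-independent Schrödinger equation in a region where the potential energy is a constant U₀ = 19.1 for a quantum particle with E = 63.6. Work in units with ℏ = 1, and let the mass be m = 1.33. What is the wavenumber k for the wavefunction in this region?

With E > U₀ the solution is oscillatory, ψ ∝ e^{±ikx} with k = √(2m(E − U₀))/ℏ.
k = √(2 × 1.33 × 44.5) = 10.88.

k = 10.9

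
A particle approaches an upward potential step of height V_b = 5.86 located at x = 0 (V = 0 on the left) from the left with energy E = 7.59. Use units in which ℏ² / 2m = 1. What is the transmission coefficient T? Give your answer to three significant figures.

The wavenumbers are k₁ = √(2mE)/ℏ = 2.755 on the left and k₂ = √(2m(E − V_b))/ℏ = 1.315 on the right.
Matching ψ and ψ′ at x = 0 gives r = (k₁ − k₂)/(k₁ + k₂), so R = r² = 0.1251 and T = 1 − R = 0.8749.

T = 0.875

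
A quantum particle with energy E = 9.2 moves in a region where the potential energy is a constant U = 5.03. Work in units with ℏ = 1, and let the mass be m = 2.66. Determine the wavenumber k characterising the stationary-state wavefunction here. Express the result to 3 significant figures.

With E > U the solution is oscillatory, ψ ∝ e^{±ikx} with k = √(2m(E − U))/ℏ.
k = √(2 × 2.66 × 4.17) = 4.710.

k = 4.71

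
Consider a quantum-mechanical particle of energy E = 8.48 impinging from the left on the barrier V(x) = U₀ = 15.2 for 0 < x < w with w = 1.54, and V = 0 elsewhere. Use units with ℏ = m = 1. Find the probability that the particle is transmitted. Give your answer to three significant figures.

E < U₀: inside the barrier ψ ∝ e^{±κx} with κ = √(2m(U₀ − E))/ℏ = 3.666.
κw = 5.646, sinh(κw) = 141.5.
Matching ψ, ψ′ at both faces gives T = [1 + U₀² sinh²(κw) / (4E(U₀ − E))]⁻¹ = 1/20310 = 0.0000492.

T = 0.0000492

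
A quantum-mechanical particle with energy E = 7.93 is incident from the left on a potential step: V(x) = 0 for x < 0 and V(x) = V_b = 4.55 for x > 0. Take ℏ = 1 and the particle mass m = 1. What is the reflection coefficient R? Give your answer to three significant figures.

The wavenumbers are k₁ = √(2mE)/ℏ = 3.982 on the left and k₂ = √(2m(E − V_b))/ℏ = 2.600 on the right.
Matching ψ and ψ′ at x = 0 gives r = (k₁ − k₂)/(k₁ + k₂), so R = r² = 0.04411 and T = 1 − R = 0.9559.

R = 0.0441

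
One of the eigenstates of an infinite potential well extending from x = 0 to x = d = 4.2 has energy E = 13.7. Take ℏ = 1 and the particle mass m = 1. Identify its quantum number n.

From E_n = n²π²ℏ²/(2md²) invert to n = √(2md²E)/(πℏ).
n = (4.2/π) × √(2 × 1 × 13.7) = 6.998 → n = 7.

n = 7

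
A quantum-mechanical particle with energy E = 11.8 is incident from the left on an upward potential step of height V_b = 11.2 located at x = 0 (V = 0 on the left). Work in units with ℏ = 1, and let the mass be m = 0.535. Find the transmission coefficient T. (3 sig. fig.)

On each side the TISE gives plane waves with k = √(2m(E − V))/ℏ: k₁ = √(2·0.535·11.8) = 3.553, k₂ = √(2·0.535·0.6) = 0.8012.
Continuity of ψ and ψ′ at the step yields the reflection amplitude r = (k₁ − k₂)/(k₁ + k₂) = 0.6320; thus R = |r|² = 0.3994, T = 0.6006.

T = 0.601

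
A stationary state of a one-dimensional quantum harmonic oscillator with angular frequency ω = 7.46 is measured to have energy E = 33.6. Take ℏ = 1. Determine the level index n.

n = 4

E_n = ℏω(n + ½) ⇒ n = E/(ℏω) − ½ = 33.6/7.46 − 0.5 = 4.004 → n = 4.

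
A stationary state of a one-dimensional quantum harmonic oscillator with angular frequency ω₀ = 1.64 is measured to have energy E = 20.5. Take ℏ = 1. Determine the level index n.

E_n = ℏω₀(n + ½) ⇒ n = E/(ℏω₀) − ½ = 20.5/1.64 − 0.5 = 12.000 → n = 12.

n = 12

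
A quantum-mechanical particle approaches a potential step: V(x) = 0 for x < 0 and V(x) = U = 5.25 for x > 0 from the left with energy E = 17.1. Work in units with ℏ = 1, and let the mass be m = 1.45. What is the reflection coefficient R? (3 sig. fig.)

R = 0.00836

On each side the TISE gives plane waves with k = √(2m(E − V))/ℏ: k₁ = √(2·1.45·17.1) = 7.042, k₂ = √(2·1.45·11.85) = 5.862.
Continuity of ψ and ψ′ at the step yields the reflection amplitude r = (k₁ − k₂)/(k₁ + k₂) = 0.09143; thus R = |r|² = 0.008360, T = 0.9916.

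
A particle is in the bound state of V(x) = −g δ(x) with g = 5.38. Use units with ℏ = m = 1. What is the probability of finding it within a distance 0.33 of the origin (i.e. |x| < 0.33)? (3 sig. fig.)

P = 0.971

The normalised bound state is ψ = √κ e^{−κ|x|} with κ = mg/ℏ² = 5.380.
P(|x| < d) = ∫_{−d}^{d} κ e^{−2κ|x|} dx = 1 − e^{−2κd} = 1 − e^{−3.551} = 0.9713.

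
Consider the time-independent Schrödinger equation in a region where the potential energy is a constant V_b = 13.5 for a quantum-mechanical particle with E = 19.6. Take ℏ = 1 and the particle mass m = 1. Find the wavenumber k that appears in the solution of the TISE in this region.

With E > V_b the solution is oscillatory, ψ ∝ e^{±ikx} with k = √(2m(E − V_b))/ℏ.
k = √(2 × 1 × 6.1) = 3.493.

k = 3.49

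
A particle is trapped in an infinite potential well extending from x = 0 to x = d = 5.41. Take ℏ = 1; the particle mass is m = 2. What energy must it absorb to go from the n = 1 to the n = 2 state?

ΔE = 0.253

E_n = n²π²ℏ²/(2md²), so ΔE = (2² − 1²) π²ℏ²/(2md²).
ΔE = 3 × π² / (2 × 2 × 5.41²) = 0.2529.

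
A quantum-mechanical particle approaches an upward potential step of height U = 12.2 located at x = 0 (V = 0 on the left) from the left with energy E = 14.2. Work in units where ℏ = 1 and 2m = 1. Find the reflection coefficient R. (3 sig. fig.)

On each side the TISE gives plane waves with k = √(2m(E − V))/ℏ: k₁ = √(2·½·14.2) = 3.768, k₂ = √(2·½·2) = 1.414.
Continuity of ψ and ψ′ at the step yields the reflection amplitude r = (k₁ − k₂)/(k₁ + k₂) = 0.4542; thus R = |r|² = 0.2063, T = 0.7937.

R = 0.206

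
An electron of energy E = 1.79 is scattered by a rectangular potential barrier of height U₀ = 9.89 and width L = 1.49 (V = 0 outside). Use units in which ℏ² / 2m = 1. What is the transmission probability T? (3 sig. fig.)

E < U₀: inside the barrier ψ ∝ e^{±κx} with κ = √(2m(U₀ − E))/ℏ = 2.846.
κL = 4.241, sinh(κL) = 34.72.
The exact tunnelling result is T⁻¹ = 1 + U₀² sinh²(κL) / [4E(U₀ − E)] = 2034, so T = 0.000492.

T = 0.000492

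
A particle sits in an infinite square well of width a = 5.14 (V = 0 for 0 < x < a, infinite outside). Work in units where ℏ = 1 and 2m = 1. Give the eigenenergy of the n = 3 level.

Requiring ψ(0) = ψ(a) = 0 quantises k = nπ/a, hence E_n = ℏ²k²/2m = n²π²ℏ²/(2ma²).
E_3 = 3² × π² / (2 × 0.5 × 5.14²) = 3.362.

E = 3.36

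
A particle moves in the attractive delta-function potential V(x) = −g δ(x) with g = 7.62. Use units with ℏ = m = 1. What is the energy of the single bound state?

The bound state is ψ(x) = √κ e^{−κ|x|}. The derivative jump ψ'(0⁺) − ψ'(0⁻) = −(2mg/ℏ²)ψ(0) fixes κ = mg/ℏ² = 7.620.
Then E = −ℏ²κ²/(2m) = −mg²/(2ℏ²) = -29.03.

E = -29.0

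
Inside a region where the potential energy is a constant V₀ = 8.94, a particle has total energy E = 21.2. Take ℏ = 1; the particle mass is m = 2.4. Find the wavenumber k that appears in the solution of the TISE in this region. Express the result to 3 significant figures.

k = 7.67

With E > V₀ the solution is oscillatory, ψ ∝ e^{±ikx} with k = √(2m(E − V₀))/ℏ.
k = √(2 × 2.4 × 12.26) = 7.671.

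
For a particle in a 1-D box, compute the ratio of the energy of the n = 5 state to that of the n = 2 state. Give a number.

Since E_n ∝ n², the ratio is (5/2)² = 6.25.

6.25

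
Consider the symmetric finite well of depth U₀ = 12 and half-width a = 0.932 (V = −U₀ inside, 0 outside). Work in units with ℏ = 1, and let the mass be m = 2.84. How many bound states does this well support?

The dimensionless depth is z₀ = a√(2mU₀)/ℏ = 0.932 × √(68.16) = 7.695.
The even/odd transcendental equations gain one root per π/2 in z₀, giving N = 1 + ⌊2z₀/π⌋ = 1 + ⌊4.898⌋ = 5.

N = 5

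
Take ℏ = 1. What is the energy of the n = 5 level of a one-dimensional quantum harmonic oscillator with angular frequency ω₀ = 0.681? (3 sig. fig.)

E = 3.75

The oscillator eigenvalues are E_n = ℏω₀(n + ½), so E_5 = 0.681 × 5.5 = 3.746.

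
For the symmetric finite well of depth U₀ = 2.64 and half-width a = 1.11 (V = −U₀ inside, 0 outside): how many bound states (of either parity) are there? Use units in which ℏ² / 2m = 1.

The dimensionless depth is z₀ = a√(2mU₀)/ℏ = 1.11 × √(2.640) = 1.804.
The even/odd transcendental equations gain one root per π/2 in z₀, giving N = 1 + ⌊2z₀/π⌋ = 1 + ⌊1.148⌋ = 2.

N = 2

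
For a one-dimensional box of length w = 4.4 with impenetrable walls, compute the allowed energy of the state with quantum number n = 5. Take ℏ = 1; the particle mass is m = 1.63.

The infinite-well eigenfunctions ψ_n = √(2/w) sin(nπx/w) vanish at both walls, giving E_n = n²π²ℏ²/(2mw²).
E_5 = 5² × π² / (2 × 1.63 × 4.4²) = 3.909.

E = 3.91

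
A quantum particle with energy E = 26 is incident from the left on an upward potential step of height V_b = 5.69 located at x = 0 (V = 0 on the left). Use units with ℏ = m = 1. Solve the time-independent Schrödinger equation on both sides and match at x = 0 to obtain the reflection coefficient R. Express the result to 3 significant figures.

On each side the TISE gives plane waves with k = √(2m(E − V))/ℏ: k₁ = √(2·1·26) = 7.211, k₂ = √(2·1·20.31) = 6.373.
Matching ψ and ψ′ at x = 0 gives r = (k₁ − k₂)/(k₁ + k₂), so R = r² = 0.003803 and T = 1 − R = 0.9962.

R = 0.00380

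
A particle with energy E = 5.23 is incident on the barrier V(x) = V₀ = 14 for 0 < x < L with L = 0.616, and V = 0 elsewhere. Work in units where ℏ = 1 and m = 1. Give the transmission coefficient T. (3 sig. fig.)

Since E < V₀ the interior solution is evanescent with decay constant κ = √(2m(V₀ − E))/ℏ = 4.188.
κL = 2.580, sinh(κL) = 6.560.
Matching ψ, ψ′ at both faces gives T = [1 + V₀² sinh²(κL) / (4E(V₀ − E))]⁻¹ = 1/46.97 = 0.0213.

T = 0.0213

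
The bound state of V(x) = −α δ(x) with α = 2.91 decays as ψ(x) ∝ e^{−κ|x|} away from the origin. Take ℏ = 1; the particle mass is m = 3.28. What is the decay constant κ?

Integrating the TISE across x = 0 gives the cusp condition ψ'(0⁺) − ψ'(0⁻) = −(2mα/ℏ²)ψ(0).
With ψ ∝ e^{−κ|x|} this yields −2κ = −2mα/ℏ², so κ = mα/ℏ² = 9.545.

κ = 9.54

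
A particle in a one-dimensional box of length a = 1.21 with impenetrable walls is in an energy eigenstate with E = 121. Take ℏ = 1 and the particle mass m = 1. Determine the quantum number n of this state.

From E_n = n²π²ℏ²/(2ma²) invert to n = √(2ma²E)/(πℏ).
n = (1.21/π) × √(2 × 1 × 121) = 5.992 → n = 6.

n = 6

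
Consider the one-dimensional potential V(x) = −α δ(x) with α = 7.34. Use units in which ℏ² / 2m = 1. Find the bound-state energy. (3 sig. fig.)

E = -13.5

The bound state is ψ(x) = √κ e^{−κ|x|}. The derivative jump ψ'(0⁺) − ψ'(0⁻) = −(2mα/ℏ²)ψ(0) fixes κ = mα/ℏ² = 3.670.
Then E = −ℏ²κ²/(2m) = −mα²/(2ℏ²) = -13.47.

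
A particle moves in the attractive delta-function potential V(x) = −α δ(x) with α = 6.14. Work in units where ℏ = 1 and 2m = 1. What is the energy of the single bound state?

The bound state is ψ(x) = √κ e^{−κ|x|}. The derivative jump ψ'(0⁺) − ψ'(0⁻) = −(2mα/ℏ²)ψ(0) fixes κ = mα/ℏ² = 3.070.
Then E = −ℏ²κ²/(2m) = −mα²/(2ℏ²) = -9.425.

E = -9.42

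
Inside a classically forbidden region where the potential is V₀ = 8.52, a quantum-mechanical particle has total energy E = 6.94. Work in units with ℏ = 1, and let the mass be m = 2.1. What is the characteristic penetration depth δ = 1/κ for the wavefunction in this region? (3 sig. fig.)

δ = 0.388

Since E < V₀ the TISE in this region is ψ'' = κ²ψ with κ = √(2m(V₀ − E))/ℏ.
κ = √(2 × 2.1 × 1.58) = 2.576. The penetration depth is δ = 1/κ = 0.388.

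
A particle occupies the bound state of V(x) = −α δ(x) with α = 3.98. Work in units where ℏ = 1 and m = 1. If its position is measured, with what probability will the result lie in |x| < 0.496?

P = 0.981

The normalised bound state is ψ = √κ e^{−κ|x|} with κ = mα/ℏ² = 3.980.
P(|x| < d) = ∫_{−d}^{d} κ e^{−2κ|x|} dx = 1 − e^{−2κd} = 1 − e^{−3.948} = 0.9807.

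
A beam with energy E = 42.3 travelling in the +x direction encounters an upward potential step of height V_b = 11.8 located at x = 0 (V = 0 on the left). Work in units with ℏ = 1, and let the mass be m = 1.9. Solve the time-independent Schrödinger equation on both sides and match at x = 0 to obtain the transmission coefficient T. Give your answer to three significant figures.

On each side the TISE gives plane waves with k = √(2m(E − V))/ℏ: k₁ = √(2·1.9·42.3) = 12.68, k₂ = √(2·1.9·30.5) = 10.77.
Continuity of ψ and ψ′ at the step yields the reflection amplitude r = (k₁ − k₂)/(k₁ + k₂) = 0.08158; thus R = |r|² = 0.006656, T = 0.9933.

T = 0.993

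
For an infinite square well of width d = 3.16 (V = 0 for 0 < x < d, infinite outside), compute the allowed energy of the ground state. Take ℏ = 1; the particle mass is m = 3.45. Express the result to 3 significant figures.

E = 0.143

The infinite-well eigenfunctions ψ_n = √(2/d) sin(nπx/d) vanish at both walls, giving E_n = n²π²ℏ²/(2md²).
E_1 = 1² × π² / (2 × 3.45 × 3.16²) = 0.1432.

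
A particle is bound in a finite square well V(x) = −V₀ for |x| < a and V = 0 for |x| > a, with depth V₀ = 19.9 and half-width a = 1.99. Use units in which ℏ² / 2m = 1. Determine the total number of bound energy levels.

The dimensionless depth is z₀ = a√(2mV₀)/ℏ = 1.99 × √(19.90) = 8.877.
The even/odd transcendental equations gain one root per π/2 in z₀, giving N = 1 + ⌊2z₀/π⌋ = 1 + ⌊5.651⌋ = 6.

N = 6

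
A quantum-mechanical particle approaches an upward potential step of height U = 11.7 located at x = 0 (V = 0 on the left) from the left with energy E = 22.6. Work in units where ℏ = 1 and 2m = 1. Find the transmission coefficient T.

On each side the TISE gives plane waves with k = √(2m(E − V))/ℏ: k₁ = √(2·½·22.6) = 4.754, k₂ = √(2·½·10.9) = 3.302.
Matching ψ and ψ′ at x = 0 gives r = (k₁ − k₂)/(k₁ + k₂), so R = r² = 0.03251 and T = 1 − R = 0.9675.

T = 0.967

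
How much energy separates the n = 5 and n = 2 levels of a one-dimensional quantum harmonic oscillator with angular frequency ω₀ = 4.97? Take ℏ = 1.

E_n = ℏω₀(n + ½), so ΔE = (5 − 2) ℏω₀ = 3 × 4.97 = 14.91.

ΔE = 14.9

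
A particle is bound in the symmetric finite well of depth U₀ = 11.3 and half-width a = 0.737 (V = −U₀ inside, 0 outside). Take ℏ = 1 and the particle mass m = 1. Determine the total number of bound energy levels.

The dimensionless depth is z₀ = a√(2mU₀)/ℏ = 0.737 × √(22.60) = 3.504.
The even/odd transcendental equations gain one root per π/2 in z₀, giving N = 1 + ⌊2z₀/π⌋ = 1 + ⌊2.230⌋ = 3.

N = 3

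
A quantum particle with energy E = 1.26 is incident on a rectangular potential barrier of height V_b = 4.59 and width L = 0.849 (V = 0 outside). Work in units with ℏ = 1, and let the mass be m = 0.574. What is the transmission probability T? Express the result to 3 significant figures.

Since E < V_b the interior solution is evanescent with decay constant κ = √(2m(V_b − E))/ℏ = 1.955.
κL = 1.660, sinh(κL) = 2.535.
The exact tunnelling result is T⁻¹ = 1 + V_b² sinh²(κL) / [4E(V_b − E)] = 9.064, so T = 0.110.

T = 0.110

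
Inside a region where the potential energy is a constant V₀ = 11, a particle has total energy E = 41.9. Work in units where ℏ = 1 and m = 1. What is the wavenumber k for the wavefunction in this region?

k = 7.86

With E > V₀ the solution is oscillatory, ψ ∝ e^{±ikx} with k = √(2m(E − V₀))/ℏ.
k = √(2 × 1 × 30.9) = 7.861.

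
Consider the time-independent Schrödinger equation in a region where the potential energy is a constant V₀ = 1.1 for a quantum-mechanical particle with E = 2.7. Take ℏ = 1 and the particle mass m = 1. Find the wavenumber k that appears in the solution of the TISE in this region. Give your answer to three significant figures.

With E > V₀ the solution is oscillatory, ψ ∝ e^{±ikx} with k = √(2m(E − V₀))/ℏ.
k = √(2 × 1 × 1.6) = 1.789.

k = 1.79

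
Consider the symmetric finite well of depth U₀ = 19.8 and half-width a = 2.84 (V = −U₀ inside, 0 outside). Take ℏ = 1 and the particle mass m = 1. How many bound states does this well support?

Define the well-strength parameter z₀ = (a/ℏ)√(2mU₀) = 2.84 × √(2·1·19.8) = 17.87.
The even/odd transcendental equations gain one root per π/2 in z₀, giving N = 1 + ⌊2z₀/π⌋ = 1 + ⌊11.38⌋ = 12.

N = 12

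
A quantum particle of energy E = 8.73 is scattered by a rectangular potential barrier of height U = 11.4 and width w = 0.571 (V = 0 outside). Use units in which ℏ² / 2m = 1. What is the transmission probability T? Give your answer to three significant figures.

T = 0.383

E < U: inside the barrier ψ ∝ e^{±κx} with κ = √(2m(U − E))/ℏ = 1.634.
κw = 0.9330, sinh(κw) = 1.074.
Matching ψ, ψ′ at both faces gives T = [1 + U² sinh²(κw) / (4E(U − E))]⁻¹ = 1/2.609 = 0.383.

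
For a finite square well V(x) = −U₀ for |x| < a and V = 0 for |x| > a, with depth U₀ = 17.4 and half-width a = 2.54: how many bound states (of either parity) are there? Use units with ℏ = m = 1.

The dimensionless depth is z₀ = a√(2mU₀)/ℏ = 2.54 × √(34.80) = 14.98.
The even/odd transcendental equations gain one root per π/2 in z₀, giving N = 1 + ⌊2z₀/π⌋ = 1 + ⌊9.539⌋ = 10.

N = 10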